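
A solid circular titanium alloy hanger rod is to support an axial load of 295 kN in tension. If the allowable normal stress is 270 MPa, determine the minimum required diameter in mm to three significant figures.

37.3 mm

Required area A ≥ P/σ_allow = 295000/270 = 1093 mm².
For a solid circular section, d ≥ √(4A/π) = 37.3 mm.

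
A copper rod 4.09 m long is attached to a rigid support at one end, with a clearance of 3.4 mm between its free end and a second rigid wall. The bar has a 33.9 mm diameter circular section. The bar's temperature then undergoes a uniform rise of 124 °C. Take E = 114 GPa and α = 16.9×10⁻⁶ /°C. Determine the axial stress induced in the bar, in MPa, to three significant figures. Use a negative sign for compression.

Free thermal expansion αLΔT = 16.9e-6 · 4090 · 124 = 8.571 mm.
The walls engage after the gap closes; constrained expansion = 8.571 − 3.4 = 5.171 mm.
The walls impose strain ε = −(5.171)/4090 = -1.2643e-03; σ = Eε = 114000 · -1.2643e-03 = -144.1 MPa.

-144 MPa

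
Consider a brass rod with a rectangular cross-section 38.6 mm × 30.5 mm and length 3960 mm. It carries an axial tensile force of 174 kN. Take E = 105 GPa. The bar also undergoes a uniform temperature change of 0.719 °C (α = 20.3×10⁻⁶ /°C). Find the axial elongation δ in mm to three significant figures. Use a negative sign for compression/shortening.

5.63 mm

A = 1177 mm².
δ_mech = NL/(AE) = 174000·3960/(1177·105000) = 5.574 mm.
δ_thermal = αLΔT = 20.3e-6·3960·0.719 = 0.0578 mm.
δ = δ_mech + δ_thermal = 5.632 mm.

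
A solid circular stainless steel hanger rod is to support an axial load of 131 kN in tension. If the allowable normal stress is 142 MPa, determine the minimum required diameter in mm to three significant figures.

34.3 mm

Required area A ≥ P/σ_allow = 131000/142 = 922.5 mm².
For a solid circular section, d ≥ √(4A/π) = 34.27 mm.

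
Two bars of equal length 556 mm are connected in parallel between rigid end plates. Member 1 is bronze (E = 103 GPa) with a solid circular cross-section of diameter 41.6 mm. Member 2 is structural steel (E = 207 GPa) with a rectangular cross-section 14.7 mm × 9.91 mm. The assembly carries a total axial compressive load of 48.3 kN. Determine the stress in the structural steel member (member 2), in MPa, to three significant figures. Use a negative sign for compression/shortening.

-58.8 MPa

A_1 = 1359 mm².
A_2 = 145.7 mm².
Equal strain + equilibrium ⇒ each member carries load in proportion to AE: A₁E₁ = 140000000 N, A₂E₂ = 30160000 N, ΣAE = 170200000 N.
σ₂ = P·E₂/ΣAE = -48300·207000/170200000 = -58.76 MPa.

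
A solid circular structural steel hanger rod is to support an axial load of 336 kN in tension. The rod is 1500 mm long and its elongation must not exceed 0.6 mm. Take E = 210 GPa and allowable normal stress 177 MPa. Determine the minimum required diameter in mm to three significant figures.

71.4 mm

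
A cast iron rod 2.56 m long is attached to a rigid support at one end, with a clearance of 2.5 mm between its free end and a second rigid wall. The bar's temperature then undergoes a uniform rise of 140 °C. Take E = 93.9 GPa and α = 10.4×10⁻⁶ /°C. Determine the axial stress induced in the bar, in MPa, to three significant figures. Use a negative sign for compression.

Free thermal expansion αLΔT = 10.4e-6 · 2560 · 140 = 3.727 mm.
The walls engage after the gap closes; constrained expansion = 3.727 − 2.5 = 1.227 mm.
The walls impose strain ε = −(1.227)/2560 = -4.7944e-04; σ = Eε = 93900 · -4.7944e-04 = -45.02 MPa.

-45.0 MPa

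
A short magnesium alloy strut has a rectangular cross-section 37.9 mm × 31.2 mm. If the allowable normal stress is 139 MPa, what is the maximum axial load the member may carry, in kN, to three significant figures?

A = 1182 mm².
P_max = σ_allow · A = 139 · 1182 = 164400 N = 164.4 kN.

164 kN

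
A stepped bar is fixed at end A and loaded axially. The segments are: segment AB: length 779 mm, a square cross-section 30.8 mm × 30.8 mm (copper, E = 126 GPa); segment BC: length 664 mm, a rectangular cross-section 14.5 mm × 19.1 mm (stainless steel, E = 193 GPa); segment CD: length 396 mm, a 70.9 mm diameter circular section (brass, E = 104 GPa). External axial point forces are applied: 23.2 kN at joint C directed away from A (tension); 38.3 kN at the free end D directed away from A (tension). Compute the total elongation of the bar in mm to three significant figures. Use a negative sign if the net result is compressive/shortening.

Internal axial forces (sectioning from the free end, tension +): N_CD = 38.3 kN, N_BC = 61.5 kN, N_AB = 61.5 kN.
A_AB = 948.6 mm².
A_BC = 277 mm².
A_CD = 3948 mm².
δ_AB = 61500·779/(948.6·126000) = 0.4008 mm
δ_BC = 61500·664/(277·193000) = 0.764 mm
δ_CD = 38300·396/(3948·104000) = 0.03694 mm
δ = Σδ_i = 1.202 mm.

1.20 mm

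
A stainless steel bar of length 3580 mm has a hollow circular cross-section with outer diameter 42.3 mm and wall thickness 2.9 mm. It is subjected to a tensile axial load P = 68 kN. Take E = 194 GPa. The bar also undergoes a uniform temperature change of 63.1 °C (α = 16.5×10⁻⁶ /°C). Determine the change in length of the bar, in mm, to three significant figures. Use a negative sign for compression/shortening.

A = 359 mm².
δ_mech = NL/(AE) = 68000·3580/(359·194000) = 3.496 mm.
δ_thermal = αLΔT = 16.5e-6·3580·63.1 = 3.727 mm.
δ = δ_mech + δ_thermal = 7.223 mm.

7.22 mm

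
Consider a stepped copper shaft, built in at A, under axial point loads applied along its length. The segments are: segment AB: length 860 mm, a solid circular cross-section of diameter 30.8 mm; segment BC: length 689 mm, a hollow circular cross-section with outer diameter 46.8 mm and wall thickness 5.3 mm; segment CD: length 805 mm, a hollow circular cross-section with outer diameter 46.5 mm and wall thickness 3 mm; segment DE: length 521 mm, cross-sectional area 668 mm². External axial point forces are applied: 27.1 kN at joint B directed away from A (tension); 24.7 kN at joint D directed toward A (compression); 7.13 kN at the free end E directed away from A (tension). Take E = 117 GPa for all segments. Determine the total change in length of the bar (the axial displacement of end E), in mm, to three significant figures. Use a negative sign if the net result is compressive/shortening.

Internal axial forces (sectioning from the free end, tension +): N_DE = 7.13 kN, N_CD = -17.57 kN, N_BC = -17.57 kN, N_AB = 9.53 kN.
A_AB = 745.1 mm².
A_BC = 691 mm².
A_CD = 410 mm².
δ_AB = 9530·860/(745.1·117000) = 0.09402 mm
δ_BC = -17570·689/(691·117000) = -0.1497 mm
δ_CD = -17570·805/(410·117000) = -0.2949 mm
δ_DE = 7130·521/(668·117000) = 0.04753 mm
δ = Σδ_i = -0.3031 mm.

-0.303 mm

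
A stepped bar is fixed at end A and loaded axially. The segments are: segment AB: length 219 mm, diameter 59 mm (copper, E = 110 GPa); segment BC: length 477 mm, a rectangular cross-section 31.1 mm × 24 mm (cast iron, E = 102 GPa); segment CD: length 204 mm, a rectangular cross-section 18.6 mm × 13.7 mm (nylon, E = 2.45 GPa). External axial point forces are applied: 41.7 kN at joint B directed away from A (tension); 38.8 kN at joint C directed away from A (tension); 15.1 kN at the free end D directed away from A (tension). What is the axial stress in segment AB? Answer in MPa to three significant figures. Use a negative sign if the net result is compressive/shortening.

Internal axial forces (sectioning from the free end, tension +): N_CD = 15.1 kN, N_BC = 53.9 kN, N_AB = 95.6 kN.
A_AB = 2734 mm².
σ_AB = N_AB/A_AB = 95600/2734 = 34.97 MPa.

35.0 MPa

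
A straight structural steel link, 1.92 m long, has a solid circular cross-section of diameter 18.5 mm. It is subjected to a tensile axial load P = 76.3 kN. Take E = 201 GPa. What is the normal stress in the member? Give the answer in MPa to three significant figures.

284 MPa

A = 268.8 mm².
σ = N/A = 76300/268.8 = 283.9 MPa.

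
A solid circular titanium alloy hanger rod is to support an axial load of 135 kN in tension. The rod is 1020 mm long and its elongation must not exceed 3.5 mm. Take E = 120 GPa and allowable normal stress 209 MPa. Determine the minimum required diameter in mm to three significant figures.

28.7 mm

Required area A ≥ P/σ_allow = 135000/209 = 645.9 mm².
For a solid circular section, d ≥ √(4A/π) = 28.68 mm.
Elongation limit: A ≥ PL/(Eδ_allow) = 135000·1020/(120000·3.5) = 327.9 mm² ⇒ d ≥ 20.43 mm.
The stress limit governs.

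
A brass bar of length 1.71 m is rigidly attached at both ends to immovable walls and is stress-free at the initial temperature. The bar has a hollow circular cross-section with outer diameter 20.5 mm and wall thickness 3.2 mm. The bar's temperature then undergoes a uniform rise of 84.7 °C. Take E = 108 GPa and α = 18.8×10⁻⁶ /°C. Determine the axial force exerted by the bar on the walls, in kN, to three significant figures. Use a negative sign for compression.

-29.9 kN

Free thermal expansion αLΔT = 18.8e-6 · 1710 · 84.7 = 2.723 mm.
The walls impose strain ε = −(2.723)/1710 = -1.5924e-03; σ = Eε = 108000 · -1.5924e-03 = -172 MPa.
Wall reaction R = σ·A = -172·173.9 = -29910 N = -29.91 kN.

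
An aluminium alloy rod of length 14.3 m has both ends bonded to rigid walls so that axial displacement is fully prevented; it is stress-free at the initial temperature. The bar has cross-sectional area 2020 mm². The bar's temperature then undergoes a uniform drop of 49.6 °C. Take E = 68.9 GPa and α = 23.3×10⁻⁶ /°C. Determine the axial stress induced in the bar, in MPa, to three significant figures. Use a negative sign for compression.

Free thermal expansion αLΔT = 23.3e-6 · 14300 · -49.6 = -16.53 mm.
The walls impose strain ε = −(-16.53)/14300 = 1.1557e-03; σ = Eε = 68900 · 1.1557e-03 = 79.63 MPa.

79.6 MPa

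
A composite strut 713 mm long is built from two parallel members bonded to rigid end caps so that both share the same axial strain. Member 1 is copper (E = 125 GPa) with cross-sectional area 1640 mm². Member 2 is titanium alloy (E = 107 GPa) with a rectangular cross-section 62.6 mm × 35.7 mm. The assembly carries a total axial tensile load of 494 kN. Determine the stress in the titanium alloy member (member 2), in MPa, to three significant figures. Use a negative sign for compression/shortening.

A_2 = 2235 mm².
Equal strain + equilibrium ⇒ each member carries load in proportion to AE: A₁E₁ = 205000000 N, A₂E₂ = 239100000 N, ΣAE = 444100000 N.
σ₂ = P·E₂/ΣAE = 494000·107000/444100000 = 119 MPa.

119 MPa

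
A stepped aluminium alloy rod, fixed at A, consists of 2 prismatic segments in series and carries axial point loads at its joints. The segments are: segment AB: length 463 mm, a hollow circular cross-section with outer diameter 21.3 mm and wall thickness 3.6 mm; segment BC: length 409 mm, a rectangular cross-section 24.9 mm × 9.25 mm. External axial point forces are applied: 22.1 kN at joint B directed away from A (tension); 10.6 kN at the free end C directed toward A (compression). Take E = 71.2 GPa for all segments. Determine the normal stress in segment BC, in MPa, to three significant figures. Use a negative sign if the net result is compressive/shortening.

Internal axial forces (sectioning from the free end, tension +): N_BC = -10.6 kN, N_AB = 11.5 kN.
A_BC = 230.3 mm².
σ_BC = N_BC/A_BC = -10600/230.3 = -46.02 MPa.

-46.0 MPa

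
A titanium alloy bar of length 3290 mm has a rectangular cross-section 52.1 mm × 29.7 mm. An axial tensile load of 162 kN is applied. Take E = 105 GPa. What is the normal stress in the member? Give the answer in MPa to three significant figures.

105 MPa

A = 1547 mm².
σ = N/A = 162000/1547 = 104.7 MPa.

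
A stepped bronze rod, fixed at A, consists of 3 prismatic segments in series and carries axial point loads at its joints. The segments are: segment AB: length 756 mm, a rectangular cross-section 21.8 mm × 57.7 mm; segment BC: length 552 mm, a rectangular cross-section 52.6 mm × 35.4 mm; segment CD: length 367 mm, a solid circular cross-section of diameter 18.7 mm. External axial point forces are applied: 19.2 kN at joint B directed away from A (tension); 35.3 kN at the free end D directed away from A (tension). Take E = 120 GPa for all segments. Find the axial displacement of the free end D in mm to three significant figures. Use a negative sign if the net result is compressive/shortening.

0.753 mm

Internal axial forces (sectioning from the free end, tension +): N_CD = 35.3 kN, N_BC = 35.3 kN, N_AB = 54.5 kN.
A_AB = 1258 mm².
A_BC = 1862 mm².
A_CD = 274.6 mm².
δ_AB = 54500·756/(1258·120000) = 0.273 mm
δ_BC = 35300·552/(1862·120000) = 0.08721 mm
δ_CD = 35300·367/(274.6·120000) = 0.3931 mm
δ = Σδ_i = 0.7533 mm.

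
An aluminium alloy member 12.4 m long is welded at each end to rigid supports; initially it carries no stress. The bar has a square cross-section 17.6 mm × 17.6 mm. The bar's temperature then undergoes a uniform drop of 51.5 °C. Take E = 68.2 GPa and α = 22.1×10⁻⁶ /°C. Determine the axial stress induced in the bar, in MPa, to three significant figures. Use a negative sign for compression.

Free thermal expansion αLΔT = 22.1e-6 · 12400 · -51.5 = -14.11 mm.
The walls impose strain ε = −(-14.11)/12400 = 1.1382e-03; σ = Eε = 68200 · 1.1382e-03 = 77.62 MPa.

77.6 MPa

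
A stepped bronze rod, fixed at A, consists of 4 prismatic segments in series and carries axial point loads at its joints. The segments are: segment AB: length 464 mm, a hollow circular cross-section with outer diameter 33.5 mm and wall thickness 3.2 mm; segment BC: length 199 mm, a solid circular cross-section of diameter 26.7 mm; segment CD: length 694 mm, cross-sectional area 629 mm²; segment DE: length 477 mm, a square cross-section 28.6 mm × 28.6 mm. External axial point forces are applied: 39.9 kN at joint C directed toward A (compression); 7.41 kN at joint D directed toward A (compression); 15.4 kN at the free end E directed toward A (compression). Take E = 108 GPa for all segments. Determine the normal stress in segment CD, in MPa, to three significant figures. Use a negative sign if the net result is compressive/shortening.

-36.3 MPa

Internal axial forces (sectioning from the free end, tension +): N_DE = -15.4 kN, N_CD = -22.81 kN, N_BC = -62.71 kN, N_AB = -62.71 kN.
σ_CD = N_CD/A_CD = -22810/629 = -36.26 MPa.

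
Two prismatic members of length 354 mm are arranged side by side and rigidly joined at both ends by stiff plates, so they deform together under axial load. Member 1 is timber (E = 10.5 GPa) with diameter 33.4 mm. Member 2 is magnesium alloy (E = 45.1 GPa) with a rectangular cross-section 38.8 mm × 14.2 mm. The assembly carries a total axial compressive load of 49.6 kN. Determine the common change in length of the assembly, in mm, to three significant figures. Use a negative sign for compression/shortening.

-0.516 mm

A_1 = 876.2 mm².
A_2 = 551 mm².
Equal strain + equilibrium ⇒ each member carries load in proportion to AE: A₁E₁ = 9200000 N, A₂E₂ = 24850000 N, ΣAE = 34050000 N.
δ = PL/ΣAE = -49600·354/34050000 = -0.5157 mm.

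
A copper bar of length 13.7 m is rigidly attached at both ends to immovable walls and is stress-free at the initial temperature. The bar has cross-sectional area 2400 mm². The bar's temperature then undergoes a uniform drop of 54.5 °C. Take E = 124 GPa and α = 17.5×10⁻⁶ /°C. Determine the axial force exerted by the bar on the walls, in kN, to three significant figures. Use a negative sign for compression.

Free thermal expansion αLΔT = 17.5e-6 · 13700 · -54.5 = -13.07 mm.
The walls impose strain ε = −(-13.07)/13700 = 9.5375e-04; σ = Eε = 124000 · 9.5375e-04 = 118.3 MPa.
Wall reaction R = σ·A = 118.3·2400 = 283800 N = 283.8 kN.

284 kN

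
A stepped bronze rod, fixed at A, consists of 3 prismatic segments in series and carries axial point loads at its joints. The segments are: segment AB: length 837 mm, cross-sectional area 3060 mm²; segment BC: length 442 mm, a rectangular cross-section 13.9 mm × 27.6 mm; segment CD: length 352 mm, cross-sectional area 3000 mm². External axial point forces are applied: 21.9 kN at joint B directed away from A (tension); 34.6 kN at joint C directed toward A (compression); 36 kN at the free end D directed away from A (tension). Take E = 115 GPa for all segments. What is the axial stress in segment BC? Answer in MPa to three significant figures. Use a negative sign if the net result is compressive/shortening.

Internal axial forces (sectioning from the free end, tension +): N_CD = 36 kN, N_BC = 1.4 kN, N_AB = 23.3 kN.
A_BC = 383.6 mm².
σ_BC = N_BC/A_BC = 1400/383.6 = 3.649 MPa.

3.65 MPa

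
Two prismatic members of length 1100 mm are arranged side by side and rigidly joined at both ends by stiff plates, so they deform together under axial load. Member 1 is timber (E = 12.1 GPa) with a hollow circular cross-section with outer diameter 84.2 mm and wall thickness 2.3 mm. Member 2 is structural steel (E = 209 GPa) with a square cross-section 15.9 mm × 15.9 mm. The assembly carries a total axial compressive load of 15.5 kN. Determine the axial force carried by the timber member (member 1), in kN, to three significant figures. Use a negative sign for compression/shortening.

-1.85 kN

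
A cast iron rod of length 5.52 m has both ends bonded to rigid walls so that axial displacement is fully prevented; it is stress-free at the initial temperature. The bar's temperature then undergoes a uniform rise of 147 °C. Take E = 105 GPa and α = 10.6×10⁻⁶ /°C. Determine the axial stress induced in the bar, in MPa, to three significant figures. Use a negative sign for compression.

Free thermal expansion αLΔT = 10.6e-6 · 5520 · 147 = 8.601 mm.
The walls impose strain ε = −(8.601)/5520 = -1.5582e-03; σ = Eε = 105000 · -1.5582e-03 = -163.6 MPa.

-164 MPa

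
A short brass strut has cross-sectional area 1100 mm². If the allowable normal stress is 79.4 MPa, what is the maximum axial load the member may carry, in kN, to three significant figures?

P_max = σ_allow · A = 79.4 · 1100 = 87340 N = 87.34 kN.

87.3 kN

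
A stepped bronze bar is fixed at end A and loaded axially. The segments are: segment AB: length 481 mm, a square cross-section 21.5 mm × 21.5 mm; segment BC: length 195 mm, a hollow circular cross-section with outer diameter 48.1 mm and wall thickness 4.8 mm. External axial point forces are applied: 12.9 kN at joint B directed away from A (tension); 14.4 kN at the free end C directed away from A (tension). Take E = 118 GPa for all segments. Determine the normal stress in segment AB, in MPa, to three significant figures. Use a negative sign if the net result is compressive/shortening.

Internal axial forces (sectioning from the free end, tension +): N_BC = 14.4 kN, N_AB = 27.3 kN.
A_AB = 462.2 mm².
σ_AB = N_AB/A_AB = 27300/462.2 = 59.06 MPa.

59.1 MPa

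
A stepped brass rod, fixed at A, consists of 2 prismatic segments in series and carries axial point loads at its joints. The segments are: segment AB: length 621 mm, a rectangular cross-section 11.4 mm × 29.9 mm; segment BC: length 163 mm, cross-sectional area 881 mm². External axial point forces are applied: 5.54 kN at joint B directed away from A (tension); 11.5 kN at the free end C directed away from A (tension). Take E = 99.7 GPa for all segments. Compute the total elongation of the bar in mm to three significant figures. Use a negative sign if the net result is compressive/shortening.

Internal axial forces (sectioning from the free end, tension +): N_BC = 11.5 kN, N_AB = 17.04 kN.
A_AB = 340.9 mm².
δ_AB = 17040·621/(340.9·99700) = 0.3114 mm
δ_BC = 11500·163/(881·99700) = 0.02134 mm
δ = Σδ_i = 0.3327 mm.

0.333 mm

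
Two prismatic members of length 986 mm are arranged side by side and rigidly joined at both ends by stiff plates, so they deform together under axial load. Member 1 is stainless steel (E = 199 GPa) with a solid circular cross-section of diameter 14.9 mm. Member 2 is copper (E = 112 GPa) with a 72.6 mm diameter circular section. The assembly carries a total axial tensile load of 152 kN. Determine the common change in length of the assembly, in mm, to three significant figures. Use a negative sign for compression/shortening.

0.301 mm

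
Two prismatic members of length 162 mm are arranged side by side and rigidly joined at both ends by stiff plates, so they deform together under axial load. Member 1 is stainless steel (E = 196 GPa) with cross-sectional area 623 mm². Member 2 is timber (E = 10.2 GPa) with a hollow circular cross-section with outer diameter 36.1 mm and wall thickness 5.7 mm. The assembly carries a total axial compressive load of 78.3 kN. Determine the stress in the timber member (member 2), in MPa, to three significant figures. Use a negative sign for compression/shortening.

A_2 = 544.4 mm².
Equal strain + equilibrium ⇒ each member carries load in proportion to AE: A₁E₁ = 122100000 N, A₂E₂ = 5553000 N, ΣAE = 127700000 N.
σ₂ = P·E₂/ΣAE = -78300·10200/127700000 = -6.256 MPa.

-6.26 MPa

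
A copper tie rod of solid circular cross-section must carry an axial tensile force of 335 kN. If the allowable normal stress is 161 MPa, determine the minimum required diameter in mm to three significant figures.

Required area A ≥ P/σ_allow = 335000/161 = 2081 mm².
For a solid circular section, d ≥ √(4A/π) = 51.47 mm.

51.5 mm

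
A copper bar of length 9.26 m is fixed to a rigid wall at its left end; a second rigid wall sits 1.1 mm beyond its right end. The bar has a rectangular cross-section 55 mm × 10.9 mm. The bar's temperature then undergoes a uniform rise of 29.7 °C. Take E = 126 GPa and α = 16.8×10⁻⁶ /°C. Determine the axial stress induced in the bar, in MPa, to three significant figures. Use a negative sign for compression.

Free thermal expansion αLΔT = 16.8e-6 · 9260 · 29.7 = 4.62 mm.
The walls engage after the gap closes; constrained expansion = 4.62 − 1.1 = 3.52 mm.
The walls impose strain ε = −(3.52)/9260 = -3.8017e-04; σ = Eε = 126000 · -3.8017e-04 = -47.9 MPa.

-47.9 MPa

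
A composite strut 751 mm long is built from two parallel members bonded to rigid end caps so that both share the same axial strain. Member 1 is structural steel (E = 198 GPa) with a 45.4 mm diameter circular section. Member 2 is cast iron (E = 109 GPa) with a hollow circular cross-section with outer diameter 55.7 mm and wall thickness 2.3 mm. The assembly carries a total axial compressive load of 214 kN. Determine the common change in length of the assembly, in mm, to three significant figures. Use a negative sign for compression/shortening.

A_1 = 1619 mm².
A_2 = 385.9 mm².
Equal strain + equilibrium ⇒ each member carries load in proportion to AE: A₁E₁ = 320500000 N, A₂E₂ = 42060000 N, ΣAE = 362600000 N.
δ = PL/ΣAE = -214000·751/362600000 = -0.4432 mm.

-0.443 mm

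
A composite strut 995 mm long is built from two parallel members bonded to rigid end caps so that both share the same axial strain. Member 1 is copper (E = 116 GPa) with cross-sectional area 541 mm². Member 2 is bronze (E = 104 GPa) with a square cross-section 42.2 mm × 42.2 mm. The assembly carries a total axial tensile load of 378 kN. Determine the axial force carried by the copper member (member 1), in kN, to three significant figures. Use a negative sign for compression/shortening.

95.7 kN

A_2 = 1781 mm².
Equal strain + equilibrium ⇒ each member carries load in proportion to AE: A₁E₁ = 62760000 N, A₂E₂ = 185200000 N, ΣAE = 248000000 N.
F₁ = P·A₁E₁/ΣAE = 378000·62760000/248000000 = 95670 N.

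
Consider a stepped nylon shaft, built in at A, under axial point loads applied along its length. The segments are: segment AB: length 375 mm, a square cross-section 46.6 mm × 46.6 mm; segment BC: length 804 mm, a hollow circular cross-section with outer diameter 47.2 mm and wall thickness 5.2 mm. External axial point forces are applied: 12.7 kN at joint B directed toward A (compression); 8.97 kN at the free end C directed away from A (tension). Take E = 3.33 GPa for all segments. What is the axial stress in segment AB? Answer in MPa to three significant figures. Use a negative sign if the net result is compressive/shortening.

Internal axial forces (sectioning from the free end, tension +): N_BC = 8.97 kN, N_AB = -3.73 kN.
A_AB = 2172 mm².
σ_AB = N_AB/A_AB = -3730/2172 = -1.718 MPa.

-1.72 MPa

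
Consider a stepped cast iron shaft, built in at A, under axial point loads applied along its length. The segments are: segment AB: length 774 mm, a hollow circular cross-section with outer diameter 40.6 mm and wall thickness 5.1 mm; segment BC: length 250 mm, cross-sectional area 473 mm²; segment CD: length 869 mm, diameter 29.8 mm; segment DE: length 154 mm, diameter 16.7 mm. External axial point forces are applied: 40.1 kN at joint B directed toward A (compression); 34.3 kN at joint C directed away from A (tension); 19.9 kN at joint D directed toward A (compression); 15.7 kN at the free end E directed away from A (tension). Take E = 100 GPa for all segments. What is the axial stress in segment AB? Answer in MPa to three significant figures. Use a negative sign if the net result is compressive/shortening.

-17.6 MPa

Internal axial forces (sectioning from the free end, tension +): N_DE = 15.7 kN, N_CD = -4.2 kN, N_BC = 30.1 kN, N_AB = -10 kN.
A_AB = 568.8 mm².
σ_AB = N_AB/A_AB = -10000/568.8 = -17.58 MPa.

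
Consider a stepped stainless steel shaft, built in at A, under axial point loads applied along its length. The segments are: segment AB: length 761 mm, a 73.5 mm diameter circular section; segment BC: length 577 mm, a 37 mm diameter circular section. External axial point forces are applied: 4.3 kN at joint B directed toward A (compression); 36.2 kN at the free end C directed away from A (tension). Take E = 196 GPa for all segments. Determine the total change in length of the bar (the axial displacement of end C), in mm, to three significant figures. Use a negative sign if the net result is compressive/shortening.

0.128 mm

Internal axial forces (sectioning from the free end, tension +): N_BC = 36.2 kN, N_AB = 31.9 kN.
A_AB = 4243 mm².
A_BC = 1075 mm².
δ_AB = 31900·761/(4243·196000) = 0.02919 mm
δ_BC = 36200·577/(1075·196000) = 0.09911 mm
δ = Σδ_i = 0.1283 mm.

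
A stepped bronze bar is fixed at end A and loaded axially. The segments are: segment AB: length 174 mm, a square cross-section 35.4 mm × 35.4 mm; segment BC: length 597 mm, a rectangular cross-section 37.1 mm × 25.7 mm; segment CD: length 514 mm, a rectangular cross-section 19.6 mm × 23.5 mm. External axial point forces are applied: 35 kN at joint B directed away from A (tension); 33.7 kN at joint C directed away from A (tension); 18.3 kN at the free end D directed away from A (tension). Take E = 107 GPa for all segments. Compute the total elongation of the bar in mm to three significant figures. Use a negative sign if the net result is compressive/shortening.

Internal axial forces (sectioning from the free end, tension +): N_CD = 18.3 kN, N_BC = 52 kN, N_AB = 87 kN.
A_AB = 1253 mm².
A_BC = 953.5 mm².
A_CD = 460.6 mm².
δ_AB = 87000·174/(1253·107000) = 0.1129 mm
δ_BC = 52000·597/(953.5·107000) = 0.3043 mm
δ_CD = 18300·514/(460.6·107000) = 0.1909 mm
δ = Σδ_i = 0.608 mm.

0.608 mm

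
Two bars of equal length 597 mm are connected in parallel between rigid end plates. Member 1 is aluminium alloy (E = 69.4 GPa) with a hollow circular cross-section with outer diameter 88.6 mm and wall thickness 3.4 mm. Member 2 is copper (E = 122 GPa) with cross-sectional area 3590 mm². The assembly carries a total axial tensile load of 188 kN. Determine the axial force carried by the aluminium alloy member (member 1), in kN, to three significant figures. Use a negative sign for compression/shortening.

23.7 kN

A_1 = 910.1 mm².
Equal strain + equilibrium ⇒ each member carries load in proportion to AE: A₁E₁ = 63160000 N, A₂E₂ = 438000000 N, ΣAE = 501100000 N.
F₁ = P·A₁E₁/ΣAE = 188000·63160000/501100000 = 23690 N.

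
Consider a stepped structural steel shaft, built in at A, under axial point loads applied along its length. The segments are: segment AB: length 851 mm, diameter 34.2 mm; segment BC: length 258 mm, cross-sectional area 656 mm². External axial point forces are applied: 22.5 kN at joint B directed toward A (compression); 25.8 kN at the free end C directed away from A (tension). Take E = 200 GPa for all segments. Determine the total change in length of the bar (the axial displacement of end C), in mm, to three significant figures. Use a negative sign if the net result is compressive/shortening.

0.0660 mm

Internal axial forces (sectioning from the free end, tension +): N_BC = 25.8 kN, N_AB = 3.3 kN.
A_AB = 918.6 mm².
δ_AB = 3300·851/(918.6·200000) = 0.01529 mm
δ_BC = 25800·258/(656·200000) = 0.05073 mm
δ = Σδ_i = 0.06602 mm.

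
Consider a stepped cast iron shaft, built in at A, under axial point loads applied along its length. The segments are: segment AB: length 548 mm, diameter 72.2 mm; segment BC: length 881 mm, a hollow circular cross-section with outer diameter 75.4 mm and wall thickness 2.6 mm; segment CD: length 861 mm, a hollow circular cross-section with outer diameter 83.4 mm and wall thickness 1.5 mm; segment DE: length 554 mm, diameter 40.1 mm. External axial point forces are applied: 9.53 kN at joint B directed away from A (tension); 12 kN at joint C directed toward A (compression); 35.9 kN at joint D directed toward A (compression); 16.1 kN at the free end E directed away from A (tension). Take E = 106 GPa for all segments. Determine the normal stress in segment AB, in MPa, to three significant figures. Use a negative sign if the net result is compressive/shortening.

-5.44 MPa

Internal axial forces (sectioning from the free end, tension +): N_DE = 16.1 kN, N_CD = -19.8 kN, N_BC = -31.8 kN, N_AB = -22.27 kN.
A_AB = 4094 mm².
σ_AB = N_AB/A_AB = -22270/4094 = -5.439 MPa.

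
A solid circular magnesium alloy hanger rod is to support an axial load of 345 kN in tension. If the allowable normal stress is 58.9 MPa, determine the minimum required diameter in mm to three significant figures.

Required area A ≥ P/σ_allow = 345000/58.9 = 5857 mm².
For a solid circular section, d ≥ √(4A/π) = 86.36 mm.

86.4 mm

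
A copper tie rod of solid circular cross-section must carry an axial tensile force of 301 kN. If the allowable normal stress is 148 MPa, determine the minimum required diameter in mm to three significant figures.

50.9 mm

Required area A ≥ P/σ_allow = 301000/148 = 2034 mm².
For a solid circular section, d ≥ √(4A/π) = 50.89 mm.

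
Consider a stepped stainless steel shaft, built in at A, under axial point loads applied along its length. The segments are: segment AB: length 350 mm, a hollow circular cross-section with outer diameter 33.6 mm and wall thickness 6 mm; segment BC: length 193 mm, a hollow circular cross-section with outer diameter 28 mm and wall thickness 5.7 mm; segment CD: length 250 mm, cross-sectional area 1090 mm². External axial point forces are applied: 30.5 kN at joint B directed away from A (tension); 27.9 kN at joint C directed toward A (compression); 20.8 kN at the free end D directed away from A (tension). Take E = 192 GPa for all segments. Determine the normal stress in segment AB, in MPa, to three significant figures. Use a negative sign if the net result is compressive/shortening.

45.0 MPa

Internal axial forces (sectioning from the free end, tension +): N_CD = 20.8 kN, N_BC = -7.1 kN, N_AB = 23.4 kN.
A_AB = 520.2 mm².
σ_AB = N_AB/A_AB = 23400/520.2 = 44.98 MPa.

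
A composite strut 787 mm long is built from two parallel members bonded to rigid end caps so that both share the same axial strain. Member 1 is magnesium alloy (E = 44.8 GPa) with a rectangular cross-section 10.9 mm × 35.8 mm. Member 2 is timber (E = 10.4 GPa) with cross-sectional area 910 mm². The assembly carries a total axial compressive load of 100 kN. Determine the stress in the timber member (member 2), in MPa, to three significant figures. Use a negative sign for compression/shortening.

-38.6 MPa

A_1 = 390.2 mm².
Equal strain + equilibrium ⇒ each member carries load in proportion to AE: A₁E₁ = 17480000 N, A₂E₂ = 9464000 N, ΣAE = 26950000 N.
σ₂ = P·E₂/ΣAE = -100000·10400/26950000 = -38.6 MPa.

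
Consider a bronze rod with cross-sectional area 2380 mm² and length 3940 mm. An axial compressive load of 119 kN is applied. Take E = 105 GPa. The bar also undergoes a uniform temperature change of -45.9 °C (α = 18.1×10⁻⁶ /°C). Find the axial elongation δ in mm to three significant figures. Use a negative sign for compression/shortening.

-5.15 mm

δ_mech = NL/(AE) = -119000·3940/(2380·105000) = -1.876 mm.
δ_thermal = αLΔT = 18.1e-6·3940·-45.9 = -3.273 mm.
δ = δ_mech + δ_thermal = -5.15 mm.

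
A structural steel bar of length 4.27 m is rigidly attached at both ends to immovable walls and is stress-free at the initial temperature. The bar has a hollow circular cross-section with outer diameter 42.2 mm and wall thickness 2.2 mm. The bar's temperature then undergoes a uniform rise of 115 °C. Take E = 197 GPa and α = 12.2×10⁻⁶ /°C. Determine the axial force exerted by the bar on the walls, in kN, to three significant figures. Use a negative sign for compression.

-76.4 kN

Free thermal expansion αLΔT = 12.2e-6 · 4270 · 115 = 5.991 mm.
The walls impose strain ε = −(5.991)/4270 = -1.4030e-03; σ = Eε = 197000 · -1.4030e-03 = -276.4 MPa.
Wall reaction R = σ·A = -276.4·276.5 = -76410 N = -76.41 kN.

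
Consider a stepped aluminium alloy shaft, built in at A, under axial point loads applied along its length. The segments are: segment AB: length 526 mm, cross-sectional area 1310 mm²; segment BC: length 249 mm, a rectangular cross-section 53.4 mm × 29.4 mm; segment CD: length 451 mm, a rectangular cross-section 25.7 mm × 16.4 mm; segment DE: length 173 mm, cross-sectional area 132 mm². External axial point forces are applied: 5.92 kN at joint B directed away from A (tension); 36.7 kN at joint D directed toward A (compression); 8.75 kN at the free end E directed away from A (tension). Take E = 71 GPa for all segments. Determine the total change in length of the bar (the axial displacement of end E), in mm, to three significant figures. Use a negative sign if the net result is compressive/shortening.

Internal axial forces (sectioning from the free end, tension +): N_DE = 8.75 kN, N_CD = -27.95 kN, N_BC = -27.95 kN, N_AB = -22.03 kN.
A_BC = 1570 mm².
A_CD = 421.5 mm².
δ_AB = -22030·526/(1310·71000) = -0.1246 mm
δ_BC = -27950·249/(1570·71000) = -0.06244 mm
δ_CD = -27950·451/(421.5·71000) = -0.4212 mm
δ_DE = 8750·173/(132·71000) = 0.1615 mm
δ = Σδ_i = -0.4467 mm.

-0.447 mm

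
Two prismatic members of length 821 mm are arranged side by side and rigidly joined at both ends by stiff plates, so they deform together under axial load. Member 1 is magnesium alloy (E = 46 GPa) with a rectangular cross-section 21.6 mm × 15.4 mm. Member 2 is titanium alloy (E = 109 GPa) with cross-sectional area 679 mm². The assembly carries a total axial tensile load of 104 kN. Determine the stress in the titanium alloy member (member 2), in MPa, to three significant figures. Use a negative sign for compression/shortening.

A_1 = 332.6 mm².
Equal strain + equilibrium ⇒ each member carries load in proportion to AE: A₁E₁ = 15300000 N, A₂E₂ = 74010000 N, ΣAE = 89310000 N.
σ₂ = P·E₂/ΣAE = 104000·109000/89310000 = 126.9 MPa.

127 MPa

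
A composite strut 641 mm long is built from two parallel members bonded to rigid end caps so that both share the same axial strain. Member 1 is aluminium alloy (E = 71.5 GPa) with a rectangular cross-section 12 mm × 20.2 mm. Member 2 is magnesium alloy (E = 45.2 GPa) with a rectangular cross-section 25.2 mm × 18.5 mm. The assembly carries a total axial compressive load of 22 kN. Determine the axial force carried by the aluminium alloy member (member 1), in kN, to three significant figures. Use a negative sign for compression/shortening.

A_1 = 242.4 mm².
A_2 = 466.2 mm².
Equal strain + equilibrium ⇒ each member carries load in proportion to AE: A₁E₁ = 17330000 N, A₂E₂ = 21070000 N, ΣAE = 38400000 N.
F₁ = P·A₁E₁/ΣAE = -22000·17330000/38400000 = -9929 N.

-9.93 kN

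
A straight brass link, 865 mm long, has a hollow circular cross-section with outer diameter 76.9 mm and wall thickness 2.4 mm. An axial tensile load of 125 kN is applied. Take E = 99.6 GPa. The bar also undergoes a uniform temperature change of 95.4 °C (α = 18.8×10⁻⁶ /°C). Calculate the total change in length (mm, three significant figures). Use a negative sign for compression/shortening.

A = 561.7 mm².
δ_mech = NL/(AE) = 125000·865/(561.7·99600) = 1.933 mm.
δ_thermal = αLΔT = 18.8e-6·865·95.4 = 1.551 mm.
δ = δ_mech + δ_thermal = 3.484 mm.

3.48 mm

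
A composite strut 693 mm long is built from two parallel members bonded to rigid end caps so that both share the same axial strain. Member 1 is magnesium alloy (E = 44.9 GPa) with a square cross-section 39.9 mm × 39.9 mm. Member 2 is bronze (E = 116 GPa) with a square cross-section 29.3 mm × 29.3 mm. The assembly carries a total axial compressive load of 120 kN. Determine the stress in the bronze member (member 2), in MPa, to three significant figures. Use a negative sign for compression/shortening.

-81.4 MPa

A_1 = 1592 mm².
A_2 = 858.5 mm².
Equal strain + equilibrium ⇒ each member carries load in proportion to AE: A₁E₁ = 71480000 N, A₂E₂ = 99580000 N, ΣAE = 171100000 N.
σ₂ = P·E₂/ΣAE = -120000·116000/171100000 = -81.37 MPa.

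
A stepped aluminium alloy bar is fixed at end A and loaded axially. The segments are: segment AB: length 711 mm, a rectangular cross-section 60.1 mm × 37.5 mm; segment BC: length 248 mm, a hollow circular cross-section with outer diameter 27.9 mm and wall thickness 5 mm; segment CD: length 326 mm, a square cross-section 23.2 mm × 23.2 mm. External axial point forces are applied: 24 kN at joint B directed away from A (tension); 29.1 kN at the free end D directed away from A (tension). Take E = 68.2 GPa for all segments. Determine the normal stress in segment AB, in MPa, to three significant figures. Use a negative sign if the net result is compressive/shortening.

Internal axial forces (sectioning from the free end, tension +): N_CD = 29.1 kN, N_BC = 29.1 kN, N_AB = 53.1 kN.
A_AB = 2254 mm².
σ_AB = N_AB/A_AB = 53100/2254 = 23.56 MPa.

23.6 MPa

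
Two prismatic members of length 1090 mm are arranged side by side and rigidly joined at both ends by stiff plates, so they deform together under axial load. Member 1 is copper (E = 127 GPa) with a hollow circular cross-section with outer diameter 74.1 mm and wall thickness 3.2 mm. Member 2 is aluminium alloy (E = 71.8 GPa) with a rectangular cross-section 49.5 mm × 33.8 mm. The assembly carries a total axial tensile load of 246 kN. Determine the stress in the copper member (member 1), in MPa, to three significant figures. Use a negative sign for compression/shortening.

148 MPa

A_1 = 712.8 mm².
A_2 = 1673 mm².
Equal strain + equilibrium ⇒ each member carries load in proportion to AE: A₁E₁ = 90520000 N, A₂E₂ = 120100000 N, ΣAE = 210600000 N.
σ₁ = P·E₁/ΣAE = 246000·127000/210600000 = 148.3 MPa.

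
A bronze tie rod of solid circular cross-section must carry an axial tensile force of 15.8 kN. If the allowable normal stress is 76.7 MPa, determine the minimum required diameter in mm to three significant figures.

16.2 mm

Required area A ≥ P/σ_allow = 15800/76.7 = 206 mm².
For a solid circular section, d ≥ √(4A/π) = 16.2 mm.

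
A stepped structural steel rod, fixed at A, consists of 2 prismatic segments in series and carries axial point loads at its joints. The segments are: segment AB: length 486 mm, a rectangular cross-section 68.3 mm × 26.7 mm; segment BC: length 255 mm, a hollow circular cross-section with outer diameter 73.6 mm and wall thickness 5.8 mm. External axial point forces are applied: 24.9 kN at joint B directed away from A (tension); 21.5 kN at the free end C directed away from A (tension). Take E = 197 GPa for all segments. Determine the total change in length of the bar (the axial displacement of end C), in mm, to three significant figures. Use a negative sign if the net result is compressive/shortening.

Internal axial forces (sectioning from the free end, tension +): N_BC = 21.5 kN, N_AB = 46.4 kN.
A_AB = 1824 mm².
A_BC = 1235 mm².
δ_AB = 46400·486/(1824·197000) = 0.06277 mm
δ_BC = 21500·255/(1235·197000) = 0.02253 mm
δ = Σδ_i = 0.0853 mm.

0.0853 mm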